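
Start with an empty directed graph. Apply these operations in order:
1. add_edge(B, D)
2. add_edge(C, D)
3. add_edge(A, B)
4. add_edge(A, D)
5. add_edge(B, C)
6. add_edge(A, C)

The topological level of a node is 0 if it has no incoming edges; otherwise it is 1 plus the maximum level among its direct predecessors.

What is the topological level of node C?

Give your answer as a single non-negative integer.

Op 1: add_edge(B, D). Edges now: 1
Op 2: add_edge(C, D). Edges now: 2
Op 3: add_edge(A, B). Edges now: 3
Op 4: add_edge(A, D). Edges now: 4
Op 5: add_edge(B, C). Edges now: 5
Op 6: add_edge(A, C). Edges now: 6
Compute levels (Kahn BFS):
  sources (in-degree 0): A
  process A: level=0
    A->B: in-degree(B)=0, level(B)=1, enqueue
    A->C: in-degree(C)=1, level(C)>=1
    A->D: in-degree(D)=2, level(D)>=1
  process B: level=1
    B->C: in-degree(C)=0, level(C)=2, enqueue
    B->D: in-degree(D)=1, level(D)>=2
  process C: level=2
    C->D: in-degree(D)=0, level(D)=3, enqueue
  process D: level=3
All levels: A:0, B:1, C:2, D:3
level(C) = 2

Answer: 2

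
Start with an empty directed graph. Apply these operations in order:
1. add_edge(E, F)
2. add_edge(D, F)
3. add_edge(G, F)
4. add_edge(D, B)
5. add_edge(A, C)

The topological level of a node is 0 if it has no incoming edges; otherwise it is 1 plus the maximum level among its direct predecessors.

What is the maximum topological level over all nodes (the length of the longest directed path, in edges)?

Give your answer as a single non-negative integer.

Op 1: add_edge(E, F). Edges now: 1
Op 2: add_edge(D, F). Edges now: 2
Op 3: add_edge(G, F). Edges now: 3
Op 4: add_edge(D, B). Edges now: 4
Op 5: add_edge(A, C). Edges now: 5
Compute levels (Kahn BFS):
  sources (in-degree 0): A, D, E, G
  process A: level=0
    A->C: in-degree(C)=0, level(C)=1, enqueue
  process D: level=0
    D->B: in-degree(B)=0, level(B)=1, enqueue
    D->F: in-degree(F)=2, level(F)>=1
  process E: level=0
    E->F: in-degree(F)=1, level(F)>=1
  process G: level=0
    G->F: in-degree(F)=0, level(F)=1, enqueue
  process C: level=1
  process B: level=1
  process F: level=1
All levels: A:0, B:1, C:1, D:0, E:0, F:1, G:0
max level = 1

Answer: 1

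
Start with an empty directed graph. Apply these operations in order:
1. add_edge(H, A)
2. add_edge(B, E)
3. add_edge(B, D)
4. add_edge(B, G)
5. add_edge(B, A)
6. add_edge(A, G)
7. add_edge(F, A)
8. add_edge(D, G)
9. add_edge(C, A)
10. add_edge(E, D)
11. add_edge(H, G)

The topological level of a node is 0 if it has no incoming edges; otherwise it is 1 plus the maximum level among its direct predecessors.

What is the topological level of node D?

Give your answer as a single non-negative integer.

Answer: 2

Derivation:
Op 1: add_edge(H, A). Edges now: 1
Op 2: add_edge(B, E). Edges now: 2
Op 3: add_edge(B, D). Edges now: 3
Op 4: add_edge(B, G). Edges now: 4
Op 5: add_edge(B, A). Edges now: 5
Op 6: add_edge(A, G). Edges now: 6
Op 7: add_edge(F, A). Edges now: 7
Op 8: add_edge(D, G). Edges now: 8
Op 9: add_edge(C, A). Edges now: 9
Op 10: add_edge(E, D). Edges now: 10
Op 11: add_edge(H, G). Edges now: 11
Compute levels (Kahn BFS):
  sources (in-degree 0): B, C, F, H
  process B: level=0
    B->A: in-degree(A)=3, level(A)>=1
    B->D: in-degree(D)=1, level(D)>=1
    B->E: in-degree(E)=0, level(E)=1, enqueue
    B->G: in-degree(G)=3, level(G)>=1
  process C: level=0
    C->A: in-degree(A)=2, level(A)>=1
  process F: level=0
    F->A: in-degree(A)=1, level(A)>=1
  process H: level=0
    H->A: in-degree(A)=0, level(A)=1, enqueue
    H->G: in-degree(G)=2, level(G)>=1
  process E: level=1
    E->D: in-degree(D)=0, level(D)=2, enqueue
  process A: level=1
    A->G: in-degree(G)=1, level(G)>=2
  process D: level=2
    D->G: in-degree(G)=0, level(G)=3, enqueue
  process G: level=3
All levels: A:1, B:0, C:0, D:2, E:1, F:0, G:3, H:0
level(D) = 2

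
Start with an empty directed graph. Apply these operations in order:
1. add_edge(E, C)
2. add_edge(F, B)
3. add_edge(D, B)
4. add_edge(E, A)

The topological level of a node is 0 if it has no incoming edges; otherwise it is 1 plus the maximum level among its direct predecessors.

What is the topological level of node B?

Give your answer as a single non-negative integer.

Op 1: add_edge(E, C). Edges now: 1
Op 2: add_edge(F, B). Edges now: 2
Op 3: add_edge(D, B). Edges now: 3
Op 4: add_edge(E, A). Edges now: 4
Compute levels (Kahn BFS):
  sources (in-degree 0): D, E, F
  process D: level=0
    D->B: in-degree(B)=1, level(B)>=1
  process E: level=0
    E->A: in-degree(A)=0, level(A)=1, enqueue
    E->C: in-degree(C)=0, level(C)=1, enqueue
  process F: level=0
    F->B: in-degree(B)=0, level(B)=1, enqueue
  process A: level=1
  process C: level=1
  process B: level=1
All levels: A:1, B:1, C:1, D:0, E:0, F:0
level(B) = 1

Answer: 1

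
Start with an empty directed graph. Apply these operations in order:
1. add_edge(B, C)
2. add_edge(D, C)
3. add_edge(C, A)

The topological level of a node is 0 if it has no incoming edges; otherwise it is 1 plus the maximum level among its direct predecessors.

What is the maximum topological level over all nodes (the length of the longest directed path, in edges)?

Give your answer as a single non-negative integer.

Op 1: add_edge(B, C). Edges now: 1
Op 2: add_edge(D, C). Edges now: 2
Op 3: add_edge(C, A). Edges now: 3
Compute levels (Kahn BFS):
  sources (in-degree 0): B, D
  process B: level=0
    B->C: in-degree(C)=1, level(C)>=1
  process D: level=0
    D->C: in-degree(C)=0, level(C)=1, enqueue
  process C: level=1
    C->A: in-degree(A)=0, level(A)=2, enqueue
  process A: level=2
All levels: A:2, B:0, C:1, D:0
max level = 2

Answer: 2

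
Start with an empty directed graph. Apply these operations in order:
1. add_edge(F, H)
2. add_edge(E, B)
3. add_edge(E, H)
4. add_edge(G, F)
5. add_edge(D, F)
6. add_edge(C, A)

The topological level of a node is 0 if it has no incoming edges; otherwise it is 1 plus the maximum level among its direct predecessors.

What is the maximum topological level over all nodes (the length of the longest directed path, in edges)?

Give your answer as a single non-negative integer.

Op 1: add_edge(F, H). Edges now: 1
Op 2: add_edge(E, B). Edges now: 2
Op 3: add_edge(E, H). Edges now: 3
Op 4: add_edge(G, F). Edges now: 4
Op 5: add_edge(D, F). Edges now: 5
Op 6: add_edge(C, A). Edges now: 6
Compute levels (Kahn BFS):
  sources (in-degree 0): C, D, E, G
  process C: level=0
    C->A: in-degree(A)=0, level(A)=1, enqueue
  process D: level=0
    D->F: in-degree(F)=1, level(F)>=1
  process E: level=0
    E->B: in-degree(B)=0, level(B)=1, enqueue
    E->H: in-degree(H)=1, level(H)>=1
  process G: level=0
    G->F: in-degree(F)=0, level(F)=1, enqueue
  process A: level=1
  process B: level=1
  process F: level=1
    F->H: in-degree(H)=0, level(H)=2, enqueue
  process H: level=2
All levels: A:1, B:1, C:0, D:0, E:0, F:1, G:0, H:2
max level = 2

Answer: 2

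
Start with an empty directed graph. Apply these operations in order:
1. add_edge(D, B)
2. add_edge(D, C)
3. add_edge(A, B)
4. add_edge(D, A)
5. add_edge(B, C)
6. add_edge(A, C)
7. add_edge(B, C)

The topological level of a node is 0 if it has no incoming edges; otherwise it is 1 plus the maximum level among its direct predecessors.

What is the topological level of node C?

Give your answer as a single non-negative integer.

Answer: 3

Derivation:
Op 1: add_edge(D, B). Edges now: 1
Op 2: add_edge(D, C). Edges now: 2
Op 3: add_edge(A, B). Edges now: 3
Op 4: add_edge(D, A). Edges now: 4
Op 5: add_edge(B, C). Edges now: 5
Op 6: add_edge(A, C). Edges now: 6
Op 7: add_edge(B, C) (duplicate, no change). Edges now: 6
Compute levels (Kahn BFS):
  sources (in-degree 0): D
  process D: level=0
    D->A: in-degree(A)=0, level(A)=1, enqueue
    D->B: in-degree(B)=1, level(B)>=1
    D->C: in-degree(C)=2, level(C)>=1
  process A: level=1
    A->B: in-degree(B)=0, level(B)=2, enqueue
    A->C: in-degree(C)=1, level(C)>=2
  process B: level=2
    B->C: in-degree(C)=0, level(C)=3, enqueue
  process C: level=3
All levels: A:1, B:2, C:3, D:0
level(C) = 3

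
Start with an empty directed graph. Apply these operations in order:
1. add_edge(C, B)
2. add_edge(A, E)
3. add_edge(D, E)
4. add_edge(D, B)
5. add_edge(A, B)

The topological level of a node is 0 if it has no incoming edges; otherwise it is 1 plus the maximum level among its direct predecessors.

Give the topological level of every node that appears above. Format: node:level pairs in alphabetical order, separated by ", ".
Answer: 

Answer: A:0, B:1, C:0, D:0, E:1

Derivation:
Op 1: add_edge(C, B). Edges now: 1
Op 2: add_edge(A, E). Edges now: 2
Op 3: add_edge(D, E). Edges now: 3
Op 4: add_edge(D, B). Edges now: 4
Op 5: add_edge(A, B). Edges now: 5
Compute levels (Kahn BFS):
  sources (in-degree 0): A, C, D
  process A: level=0
    A->B: in-degree(B)=2, level(B)>=1
    A->E: in-degree(E)=1, level(E)>=1
  process C: level=0
    C->B: in-degree(B)=1, level(B)>=1
  process D: level=0
    D->B: in-degree(B)=0, level(B)=1, enqueue
    D->E: in-degree(E)=0, level(E)=1, enqueue
  process B: level=1
  process E: level=1
All levels: A:0, B:1, C:0, D:0, E:1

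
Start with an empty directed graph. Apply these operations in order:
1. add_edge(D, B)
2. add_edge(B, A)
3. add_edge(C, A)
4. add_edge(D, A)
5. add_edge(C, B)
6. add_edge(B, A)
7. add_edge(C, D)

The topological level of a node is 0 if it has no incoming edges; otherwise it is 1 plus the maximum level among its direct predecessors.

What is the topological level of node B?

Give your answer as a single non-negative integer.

Answer: 2

Derivation:
Op 1: add_edge(D, B). Edges now: 1
Op 2: add_edge(B, A). Edges now: 2
Op 3: add_edge(C, A). Edges now: 3
Op 4: add_edge(D, A). Edges now: 4
Op 5: add_edge(C, B). Edges now: 5
Op 6: add_edge(B, A) (duplicate, no change). Edges now: 5
Op 7: add_edge(C, D). Edges now: 6
Compute levels (Kahn BFS):
  sources (in-degree 0): C
  process C: level=0
    C->A: in-degree(A)=2, level(A)>=1
    C->B: in-degree(B)=1, level(B)>=1
    C->D: in-degree(D)=0, level(D)=1, enqueue
  process D: level=1
    D->A: in-degree(A)=1, level(A)>=2
    D->B: in-degree(B)=0, level(B)=2, enqueue
  process B: level=2
    B->A: in-degree(A)=0, level(A)=3, enqueue
  process A: level=3
All levels: A:3, B:2, C:0, D:1
level(B) = 2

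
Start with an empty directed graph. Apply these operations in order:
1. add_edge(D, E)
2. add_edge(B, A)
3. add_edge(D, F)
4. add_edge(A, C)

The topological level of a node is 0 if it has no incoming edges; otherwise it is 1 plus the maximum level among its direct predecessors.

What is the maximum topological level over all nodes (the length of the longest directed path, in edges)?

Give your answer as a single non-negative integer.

Answer: 2

Derivation:
Op 1: add_edge(D, E). Edges now: 1
Op 2: add_edge(B, A). Edges now: 2
Op 3: add_edge(D, F). Edges now: 3
Op 4: add_edge(A, C). Edges now: 4
Compute levels (Kahn BFS):
  sources (in-degree 0): B, D
  process B: level=0
    B->A: in-degree(A)=0, level(A)=1, enqueue
  process D: level=0
    D->E: in-degree(E)=0, level(E)=1, enqueue
    D->F: in-degree(F)=0, level(F)=1, enqueue
  process A: level=1
    A->C: in-degree(C)=0, level(C)=2, enqueue
  process E: level=1
  process F: level=1
  process C: level=2
All levels: A:1, B:0, C:2, D:0, E:1, F:1
max level = 2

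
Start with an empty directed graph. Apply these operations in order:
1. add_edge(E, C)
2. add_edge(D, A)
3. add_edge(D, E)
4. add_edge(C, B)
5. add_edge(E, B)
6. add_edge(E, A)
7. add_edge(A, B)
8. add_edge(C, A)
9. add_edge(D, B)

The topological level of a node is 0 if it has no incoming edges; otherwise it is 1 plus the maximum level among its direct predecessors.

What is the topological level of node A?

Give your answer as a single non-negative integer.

Op 1: add_edge(E, C). Edges now: 1
Op 2: add_edge(D, A). Edges now: 2
Op 3: add_edge(D, E). Edges now: 3
Op 4: add_edge(C, B). Edges now: 4
Op 5: add_edge(E, B). Edges now: 5
Op 6: add_edge(E, A). Edges now: 6
Op 7: add_edge(A, B). Edges now: 7
Op 8: add_edge(C, A). Edges now: 8
Op 9: add_edge(D, B). Edges now: 9
Compute levels (Kahn BFS):
  sources (in-degree 0): D
  process D: level=0
    D->A: in-degree(A)=2, level(A)>=1
    D->B: in-degree(B)=3, level(B)>=1
    D->E: in-degree(E)=0, level(E)=1, enqueue
  process E: level=1
    E->A: in-degree(A)=1, level(A)>=2
    E->B: in-degree(B)=2, level(B)>=2
    E->C: in-degree(C)=0, level(C)=2, enqueue
  process C: level=2
    C->A: in-degree(A)=0, level(A)=3, enqueue
    C->B: in-degree(B)=1, level(B)>=3
  process A: level=3
    A->B: in-degree(B)=0, level(B)=4, enqueue
  process B: level=4
All levels: A:3, B:4, C:2, D:0, E:1
level(A) = 3

Answer: 3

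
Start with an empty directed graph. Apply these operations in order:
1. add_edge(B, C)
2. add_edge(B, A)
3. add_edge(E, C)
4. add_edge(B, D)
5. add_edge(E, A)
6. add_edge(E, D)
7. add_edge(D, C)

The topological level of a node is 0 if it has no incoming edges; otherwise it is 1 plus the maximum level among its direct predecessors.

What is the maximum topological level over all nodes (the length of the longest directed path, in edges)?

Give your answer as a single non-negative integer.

Answer: 2

Derivation:
Op 1: add_edge(B, C). Edges now: 1
Op 2: add_edge(B, A). Edges now: 2
Op 3: add_edge(E, C). Edges now: 3
Op 4: add_edge(B, D). Edges now: 4
Op 5: add_edge(E, A). Edges now: 5
Op 6: add_edge(E, D). Edges now: 6
Op 7: add_edge(D, C). Edges now: 7
Compute levels (Kahn BFS):
  sources (in-degree 0): B, E
  process B: level=0
    B->A: in-degree(A)=1, level(A)>=1
    B->C: in-degree(C)=2, level(C)>=1
    B->D: in-degree(D)=1, level(D)>=1
  process E: level=0
    E->A: in-degree(A)=0, level(A)=1, enqueue
    E->C: in-degree(C)=1, level(C)>=1
    E->D: in-degree(D)=0, level(D)=1, enqueue
  process A: level=1
  process D: level=1
    D->C: in-degree(C)=0, level(C)=2, enqueue
  process C: level=2
All levels: A:1, B:0, C:2, D:1, E:0
max level = 2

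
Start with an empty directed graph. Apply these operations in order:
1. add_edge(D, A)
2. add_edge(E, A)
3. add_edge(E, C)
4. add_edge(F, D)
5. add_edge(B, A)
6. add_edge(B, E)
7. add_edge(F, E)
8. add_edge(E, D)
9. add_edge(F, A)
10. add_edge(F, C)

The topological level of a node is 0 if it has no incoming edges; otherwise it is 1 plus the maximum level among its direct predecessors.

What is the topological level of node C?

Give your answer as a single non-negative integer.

Answer: 2

Derivation:
Op 1: add_edge(D, A). Edges now: 1
Op 2: add_edge(E, A). Edges now: 2
Op 3: add_edge(E, C). Edges now: 3
Op 4: add_edge(F, D). Edges now: 4
Op 5: add_edge(B, A). Edges now: 5
Op 6: add_edge(B, E). Edges now: 6
Op 7: add_edge(F, E). Edges now: 7
Op 8: add_edge(E, D). Edges now: 8
Op 9: add_edge(F, A). Edges now: 9
Op 10: add_edge(F, C). Edges now: 10
Compute levels (Kahn BFS):
  sources (in-degree 0): B, F
  process B: level=0
    B->A: in-degree(A)=3, level(A)>=1
    B->E: in-degree(E)=1, level(E)>=1
  process F: level=0
    F->A: in-degree(A)=2, level(A)>=1
    F->C: in-degree(C)=1, level(C)>=1
    F->D: in-degree(D)=1, level(D)>=1
    F->E: in-degree(E)=0, level(E)=1, enqueue
  process E: level=1
    E->A: in-degree(A)=1, level(A)>=2
    E->C: in-degree(C)=0, level(C)=2, enqueue
    E->D: in-degree(D)=0, level(D)=2, enqueue
  process C: level=2
  process D: level=2
    D->A: in-degree(A)=0, level(A)=3, enqueue
  process A: level=3
All levels: A:3, B:0, C:2, D:2, E:1, F:0
level(C) = 2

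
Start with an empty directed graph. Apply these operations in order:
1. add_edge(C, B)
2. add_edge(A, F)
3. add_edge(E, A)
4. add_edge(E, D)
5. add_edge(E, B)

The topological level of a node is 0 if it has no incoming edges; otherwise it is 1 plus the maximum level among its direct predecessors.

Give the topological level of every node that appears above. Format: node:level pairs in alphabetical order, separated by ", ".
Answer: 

Answer: A:1, B:1, C:0, D:1, E:0, F:2

Derivation:
Op 1: add_edge(C, B). Edges now: 1
Op 2: add_edge(A, F). Edges now: 2
Op 3: add_edge(E, A). Edges now: 3
Op 4: add_edge(E, D). Edges now: 4
Op 5: add_edge(E, B). Edges now: 5
Compute levels (Kahn BFS):
  sources (in-degree 0): C, E
  process C: level=0
    C->B: in-degree(B)=1, level(B)>=1
  process E: level=0
    E->A: in-degree(A)=0, level(A)=1, enqueue
    E->B: in-degree(B)=0, level(B)=1, enqueue
    E->D: in-degree(D)=0, level(D)=1, enqueue
  process A: level=1
    A->F: in-degree(F)=0, level(F)=2, enqueue
  process B: level=1
  process D: level=1
  process F: level=2
All levels: A:1, B:1, C:0, D:1, E:0, F:2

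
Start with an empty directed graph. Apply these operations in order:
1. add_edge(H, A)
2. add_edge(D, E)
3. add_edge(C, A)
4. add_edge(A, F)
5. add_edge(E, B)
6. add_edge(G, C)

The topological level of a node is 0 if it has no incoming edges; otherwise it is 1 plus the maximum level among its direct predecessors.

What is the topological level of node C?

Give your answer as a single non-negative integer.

Op 1: add_edge(H, A). Edges now: 1
Op 2: add_edge(D, E). Edges now: 2
Op 3: add_edge(C, A). Edges now: 3
Op 4: add_edge(A, F). Edges now: 4
Op 5: add_edge(E, B). Edges now: 5
Op 6: add_edge(G, C). Edges now: 6
Compute levels (Kahn BFS):
  sources (in-degree 0): D, G, H
  process D: level=0
    D->E: in-degree(E)=0, level(E)=1, enqueue
  process G: level=0
    G->C: in-degree(C)=0, level(C)=1, enqueue
  process H: level=0
    H->A: in-degree(A)=1, level(A)>=1
  process E: level=1
    E->B: in-degree(B)=0, level(B)=2, enqueue
  process C: level=1
    C->A: in-degree(A)=0, level(A)=2, enqueue
  process B: level=2
  process A: level=2
    A->F: in-degree(F)=0, level(F)=3, enqueue
  process F: level=3
All levels: A:2, B:2, C:1, D:0, E:1, F:3, G:0, H:0
level(C) = 1

Answer: 1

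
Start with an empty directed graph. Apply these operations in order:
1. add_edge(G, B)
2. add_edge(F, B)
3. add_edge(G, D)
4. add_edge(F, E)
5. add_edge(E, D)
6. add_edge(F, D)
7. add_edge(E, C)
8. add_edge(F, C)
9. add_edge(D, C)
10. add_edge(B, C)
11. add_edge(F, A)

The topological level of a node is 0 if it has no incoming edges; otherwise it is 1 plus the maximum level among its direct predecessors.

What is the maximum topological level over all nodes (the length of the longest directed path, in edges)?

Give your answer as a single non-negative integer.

Answer: 3

Derivation:
Op 1: add_edge(G, B). Edges now: 1
Op 2: add_edge(F, B). Edges now: 2
Op 3: add_edge(G, D). Edges now: 3
Op 4: add_edge(F, E). Edges now: 4
Op 5: add_edge(E, D). Edges now: 5
Op 6: add_edge(F, D). Edges now: 6
Op 7: add_edge(E, C). Edges now: 7
Op 8: add_edge(F, C). Edges now: 8
Op 9: add_edge(D, C). Edges now: 9
Op 10: add_edge(B, C). Edges now: 10
Op 11: add_edge(F, A). Edges now: 11
Compute levels (Kahn BFS):
  sources (in-degree 0): F, G
  process F: level=0
    F->A: in-degree(A)=0, level(A)=1, enqueue
    F->B: in-degree(B)=1, level(B)>=1
    F->C: in-degree(C)=3, level(C)>=1
    F->D: in-degree(D)=2, level(D)>=1
    F->E: in-degree(E)=0, level(E)=1, enqueue
  process G: level=0
    G->B: in-degree(B)=0, level(B)=1, enqueue
    G->D: in-degree(D)=1, level(D)>=1
  process A: level=1
  process E: level=1
    E->C: in-degree(C)=2, level(C)>=2
    E->D: in-degree(D)=0, level(D)=2, enqueue
  process B: level=1
    B->C: in-degree(C)=1, level(C)>=2
  process D: level=2
    D->C: in-degree(C)=0, level(C)=3, enqueue
  process C: level=3
All levels: A:1, B:1, C:3, D:2, E:1, F:0, G:0
max level = 3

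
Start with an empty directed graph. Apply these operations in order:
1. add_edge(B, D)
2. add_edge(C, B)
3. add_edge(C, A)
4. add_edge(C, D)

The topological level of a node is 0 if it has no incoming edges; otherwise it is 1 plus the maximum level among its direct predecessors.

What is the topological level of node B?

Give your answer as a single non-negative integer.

Op 1: add_edge(B, D). Edges now: 1
Op 2: add_edge(C, B). Edges now: 2
Op 3: add_edge(C, A). Edges now: 3
Op 4: add_edge(C, D). Edges now: 4
Compute levels (Kahn BFS):
  sources (in-degree 0): C
  process C: level=0
    C->A: in-degree(A)=0, level(A)=1, enqueue
    C->B: in-degree(B)=0, level(B)=1, enqueue
    C->D: in-degree(D)=1, level(D)>=1
  process A: level=1
  process B: level=1
    B->D: in-degree(D)=0, level(D)=2, enqueue
  process D: level=2
All levels: A:1, B:1, C:0, D:2
level(B) = 1

Answer: 1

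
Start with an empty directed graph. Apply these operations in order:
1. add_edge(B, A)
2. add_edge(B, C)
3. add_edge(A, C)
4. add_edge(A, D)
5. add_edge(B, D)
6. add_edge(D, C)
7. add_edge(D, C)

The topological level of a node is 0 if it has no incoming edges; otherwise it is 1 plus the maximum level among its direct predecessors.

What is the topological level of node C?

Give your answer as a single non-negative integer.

Answer: 3

Derivation:
Op 1: add_edge(B, A). Edges now: 1
Op 2: add_edge(B, C). Edges now: 2
Op 3: add_edge(A, C). Edges now: 3
Op 4: add_edge(A, D). Edges now: 4
Op 5: add_edge(B, D). Edges now: 5
Op 6: add_edge(D, C). Edges now: 6
Op 7: add_edge(D, C) (duplicate, no change). Edges now: 6
Compute levels (Kahn BFS):
  sources (in-degree 0): B
  process B: level=0
    B->A: in-degree(A)=0, level(A)=1, enqueue
    B->C: in-degree(C)=2, level(C)>=1
    B->D: in-degree(D)=1, level(D)>=1
  process A: level=1
    A->C: in-degree(C)=1, level(C)>=2
    A->D: in-degree(D)=0, level(D)=2, enqueue
  process D: level=2
    D->C: in-degree(C)=0, level(C)=3, enqueue
  process C: level=3
All levels: A:1, B:0, C:3, D:2
level(C) = 3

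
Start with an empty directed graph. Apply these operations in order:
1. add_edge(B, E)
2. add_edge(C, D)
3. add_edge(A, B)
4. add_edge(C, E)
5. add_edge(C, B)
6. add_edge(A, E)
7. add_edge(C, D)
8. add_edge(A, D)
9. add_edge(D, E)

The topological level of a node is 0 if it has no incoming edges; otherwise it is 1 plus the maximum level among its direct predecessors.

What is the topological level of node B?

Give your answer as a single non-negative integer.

Answer: 1

Derivation:
Op 1: add_edge(B, E). Edges now: 1
Op 2: add_edge(C, D). Edges now: 2
Op 3: add_edge(A, B). Edges now: 3
Op 4: add_edge(C, E). Edges now: 4
Op 5: add_edge(C, B). Edges now: 5
Op 6: add_edge(A, E). Edges now: 6
Op 7: add_edge(C, D) (duplicate, no change). Edges now: 6
Op 8: add_edge(A, D). Edges now: 7
Op 9: add_edge(D, E). Edges now: 8
Compute levels (Kahn BFS):
  sources (in-degree 0): A, C
  process A: level=0
    A->B: in-degree(B)=1, level(B)>=1
    A->D: in-degree(D)=1, level(D)>=1
    A->E: in-degree(E)=3, level(E)>=1
  process C: level=0
    C->B: in-degree(B)=0, level(B)=1, enqueue
    C->D: in-degree(D)=0, level(D)=1, enqueue
    C->E: in-degree(E)=2, level(E)>=1
  process B: level=1
    B->E: in-degree(E)=1, level(E)>=2
  process D: level=1
    D->E: in-degree(E)=0, level(E)=2, enqueue
  process E: level=2
All levels: A:0, B:1, C:0, D:1, E:2
level(B) = 1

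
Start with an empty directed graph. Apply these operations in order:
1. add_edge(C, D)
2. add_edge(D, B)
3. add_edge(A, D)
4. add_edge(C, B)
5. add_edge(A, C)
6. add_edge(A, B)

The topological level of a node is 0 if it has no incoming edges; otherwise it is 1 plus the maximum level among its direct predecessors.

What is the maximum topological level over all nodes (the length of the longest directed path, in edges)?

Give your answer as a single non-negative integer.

Op 1: add_edge(C, D). Edges now: 1
Op 2: add_edge(D, B). Edges now: 2
Op 3: add_edge(A, D). Edges now: 3
Op 4: add_edge(C, B). Edges now: 4
Op 5: add_edge(A, C). Edges now: 5
Op 6: add_edge(A, B). Edges now: 6
Compute levels (Kahn BFS):
  sources (in-degree 0): A
  process A: level=0
    A->B: in-degree(B)=2, level(B)>=1
    A->C: in-degree(C)=0, level(C)=1, enqueue
    A->D: in-degree(D)=1, level(D)>=1
  process C: level=1
    C->B: in-degree(B)=1, level(B)>=2
    C->D: in-degree(D)=0, level(D)=2, enqueue
  process D: level=2
    D->B: in-degree(B)=0, level(B)=3, enqueue
  process B: level=3
All levels: A:0, B:3, C:1, D:2
max level = 3

Answer: 3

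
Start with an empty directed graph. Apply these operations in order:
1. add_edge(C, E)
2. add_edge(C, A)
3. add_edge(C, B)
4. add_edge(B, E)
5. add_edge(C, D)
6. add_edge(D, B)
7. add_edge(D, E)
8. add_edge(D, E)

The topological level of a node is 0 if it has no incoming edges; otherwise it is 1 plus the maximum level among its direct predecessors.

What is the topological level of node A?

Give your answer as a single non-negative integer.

Op 1: add_edge(C, E). Edges now: 1
Op 2: add_edge(C, A). Edges now: 2
Op 3: add_edge(C, B). Edges now: 3
Op 4: add_edge(B, E). Edges now: 4
Op 5: add_edge(C, D). Edges now: 5
Op 6: add_edge(D, B). Edges now: 6
Op 7: add_edge(D, E). Edges now: 7
Op 8: add_edge(D, E) (duplicate, no change). Edges now: 7
Compute levels (Kahn BFS):
  sources (in-degree 0): C
  process C: level=0
    C->A: in-degree(A)=0, level(A)=1, enqueue
    C->B: in-degree(B)=1, level(B)>=1
    C->D: in-degree(D)=0, level(D)=1, enqueue
    C->E: in-degree(E)=2, level(E)>=1
  process A: level=1
  process D: level=1
    D->B: in-degree(B)=0, level(B)=2, enqueue
    D->E: in-degree(E)=1, level(E)>=2
  process B: level=2
    B->E: in-degree(E)=0, level(E)=3, enqueue
  process E: level=3
All levels: A:1, B:2, C:0, D:1, E:3
level(A) = 1

Answer: 1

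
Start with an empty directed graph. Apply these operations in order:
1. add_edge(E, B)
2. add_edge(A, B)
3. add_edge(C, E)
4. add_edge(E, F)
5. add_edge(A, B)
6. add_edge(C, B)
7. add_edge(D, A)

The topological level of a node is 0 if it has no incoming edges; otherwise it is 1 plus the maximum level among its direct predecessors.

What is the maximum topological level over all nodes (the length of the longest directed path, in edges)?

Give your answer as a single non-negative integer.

Answer: 2

Derivation:
Op 1: add_edge(E, B). Edges now: 1
Op 2: add_edge(A, B). Edges now: 2
Op 3: add_edge(C, E). Edges now: 3
Op 4: add_edge(E, F). Edges now: 4
Op 5: add_edge(A, B) (duplicate, no change). Edges now: 4
Op 6: add_edge(C, B). Edges now: 5
Op 7: add_edge(D, A). Edges now: 6
Compute levels (Kahn BFS):
  sources (in-degree 0): C, D
  process C: level=0
    C->B: in-degree(B)=2, level(B)>=1
    C->E: in-degree(E)=0, level(E)=1, enqueue
  process D: level=0
    D->A: in-degree(A)=0, level(A)=1, enqueue
  process E: level=1
    E->B: in-degree(B)=1, level(B)>=2
    E->F: in-degree(F)=0, level(F)=2, enqueue
  process A: level=1
    A->B: in-degree(B)=0, level(B)=2, enqueue
  process F: level=2
  process B: level=2
All levels: A:1, B:2, C:0, D:0, E:1, F:2
max level = 2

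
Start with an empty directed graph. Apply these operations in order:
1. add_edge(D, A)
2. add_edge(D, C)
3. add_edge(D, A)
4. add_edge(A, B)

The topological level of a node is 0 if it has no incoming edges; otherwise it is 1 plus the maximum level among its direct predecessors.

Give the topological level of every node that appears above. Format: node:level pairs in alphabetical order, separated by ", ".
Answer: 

Answer: A:1, B:2, C:1, D:0

Derivation:
Op 1: add_edge(D, A). Edges now: 1
Op 2: add_edge(D, C). Edges now: 2
Op 3: add_edge(D, A) (duplicate, no change). Edges now: 2
Op 4: add_edge(A, B). Edges now: 3
Compute levels (Kahn BFS):
  sources (in-degree 0): D
  process D: level=0
    D->A: in-degree(A)=0, level(A)=1, enqueue
    D->C: in-degree(C)=0, level(C)=1, enqueue
  process A: level=1
    A->B: in-degree(B)=0, level(B)=2, enqueue
  process C: level=1
  process B: level=2
All levels: A:1, B:2, C:1, D:0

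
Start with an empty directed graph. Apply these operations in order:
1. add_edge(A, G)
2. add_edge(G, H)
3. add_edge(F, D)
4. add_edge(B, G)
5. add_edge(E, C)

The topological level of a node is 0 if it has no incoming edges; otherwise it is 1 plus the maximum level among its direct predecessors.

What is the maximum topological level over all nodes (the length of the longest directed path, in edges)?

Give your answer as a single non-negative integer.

Op 1: add_edge(A, G). Edges now: 1
Op 2: add_edge(G, H). Edges now: 2
Op 3: add_edge(F, D). Edges now: 3
Op 4: add_edge(B, G). Edges now: 4
Op 5: add_edge(E, C). Edges now: 5
Compute levels (Kahn BFS):
  sources (in-degree 0): A, B, E, F
  process A: level=0
    A->G: in-degree(G)=1, level(G)>=1
  process B: level=0
    B->G: in-degree(G)=0, level(G)=1, enqueue
  process E: level=0
    E->C: in-degree(C)=0, level(C)=1, enqueue
  process F: level=0
    F->D: in-degree(D)=0, level(D)=1, enqueue
  process G: level=1
    G->H: in-degree(H)=0, level(H)=2, enqueue
  process C: level=1
  process D: level=1
  process H: level=2
All levels: A:0, B:0, C:1, D:1, E:0, F:0, G:1, H:2
max level = 2

Answer: 2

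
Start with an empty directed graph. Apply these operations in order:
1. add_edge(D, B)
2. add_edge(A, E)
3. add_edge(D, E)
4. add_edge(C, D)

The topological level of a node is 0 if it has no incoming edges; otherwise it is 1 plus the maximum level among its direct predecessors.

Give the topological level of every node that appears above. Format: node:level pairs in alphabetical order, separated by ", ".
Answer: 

Op 1: add_edge(D, B). Edges now: 1
Op 2: add_edge(A, E). Edges now: 2
Op 3: add_edge(D, E). Edges now: 3
Op 4: add_edge(C, D). Edges now: 4
Compute levels (Kahn BFS):
  sources (in-degree 0): A, C
  process A: level=0
    A->E: in-degree(E)=1, level(E)>=1
  process C: level=0
    C->D: in-degree(D)=0, level(D)=1, enqueue
  process D: level=1
    D->B: in-degree(B)=0, level(B)=2, enqueue
    D->E: in-degree(E)=0, level(E)=2, enqueue
  process B: level=2
  process E: level=2
All levels: A:0, B:2, C:0, D:1, E:2

Answer: A:0, B:2, C:0, D:1, E:2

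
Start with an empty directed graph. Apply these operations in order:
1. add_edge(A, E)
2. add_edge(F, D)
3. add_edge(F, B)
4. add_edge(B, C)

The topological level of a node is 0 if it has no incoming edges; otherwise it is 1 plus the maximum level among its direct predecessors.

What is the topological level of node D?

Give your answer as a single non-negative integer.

Answer: 1

Derivation:
Op 1: add_edge(A, E). Edges now: 1
Op 2: add_edge(F, D). Edges now: 2
Op 3: add_edge(F, B). Edges now: 3
Op 4: add_edge(B, C). Edges now: 4
Compute levels (Kahn BFS):
  sources (in-degree 0): A, F
  process A: level=0
    A->E: in-degree(E)=0, level(E)=1, enqueue
  process F: level=0
    F->B: in-degree(B)=0, level(B)=1, enqueue
    F->D: in-degree(D)=0, level(D)=1, enqueue
  process E: level=1
  process B: level=1
    B->C: in-degree(C)=0, level(C)=2, enqueue
  process D: level=1
  process C: level=2
All levels: A:0, B:1, C:2, D:1, E:1, F:0
level(D) = 1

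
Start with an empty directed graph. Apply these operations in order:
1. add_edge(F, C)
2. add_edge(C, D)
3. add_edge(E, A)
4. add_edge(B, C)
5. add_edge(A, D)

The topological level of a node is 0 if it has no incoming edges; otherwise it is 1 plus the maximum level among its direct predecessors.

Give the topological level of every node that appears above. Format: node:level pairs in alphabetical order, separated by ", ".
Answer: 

Answer: A:1, B:0, C:1, D:2, E:0, F:0

Derivation:
Op 1: add_edge(F, C). Edges now: 1
Op 2: add_edge(C, D). Edges now: 2
Op 3: add_edge(E, A). Edges now: 3
Op 4: add_edge(B, C). Edges now: 4
Op 5: add_edge(A, D). Edges now: 5
Compute levels (Kahn BFS):
  sources (in-degree 0): B, E, F
  process B: level=0
    B->C: in-degree(C)=1, level(C)>=1
  process E: level=0
    E->A: in-degree(A)=0, level(A)=1, enqueue
  process F: level=0
    F->C: in-degree(C)=0, level(C)=1, enqueue
  process A: level=1
    A->D: in-degree(D)=1, level(D)>=2
  process C: level=1
    C->D: in-degree(D)=0, level(D)=2, enqueue
  process D: level=2
All levels: A:1, B:0, C:1, D:2, E:0, F:0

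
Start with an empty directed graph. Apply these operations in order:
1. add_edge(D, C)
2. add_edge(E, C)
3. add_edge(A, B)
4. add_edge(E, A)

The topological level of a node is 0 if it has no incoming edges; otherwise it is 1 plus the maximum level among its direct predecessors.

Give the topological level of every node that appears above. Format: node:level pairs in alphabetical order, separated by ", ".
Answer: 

Op 1: add_edge(D, C). Edges now: 1
Op 2: add_edge(E, C). Edges now: 2
Op 3: add_edge(A, B). Edges now: 3
Op 4: add_edge(E, A). Edges now: 4
Compute levels (Kahn BFS):
  sources (in-degree 0): D, E
  process D: level=0
    D->C: in-degree(C)=1, level(C)>=1
  process E: level=0
    E->A: in-degree(A)=0, level(A)=1, enqueue
    E->C: in-degree(C)=0, level(C)=1, enqueue
  process A: level=1
    A->B: in-degree(B)=0, level(B)=2, enqueue
  process C: level=1
  process B: level=2
All levels: A:1, B:2, C:1, D:0, E:0

Answer: A:1, B:2, C:1, D:0, E:0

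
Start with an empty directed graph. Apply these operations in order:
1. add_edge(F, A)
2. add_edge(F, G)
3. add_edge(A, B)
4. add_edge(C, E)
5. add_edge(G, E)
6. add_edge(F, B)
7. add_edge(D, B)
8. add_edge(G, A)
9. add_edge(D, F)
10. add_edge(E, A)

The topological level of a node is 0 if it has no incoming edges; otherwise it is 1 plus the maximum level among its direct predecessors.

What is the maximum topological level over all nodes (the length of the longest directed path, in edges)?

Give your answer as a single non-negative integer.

Answer: 5

Derivation:
Op 1: add_edge(F, A). Edges now: 1
Op 2: add_edge(F, G). Edges now: 2
Op 3: add_edge(A, B). Edges now: 3
Op 4: add_edge(C, E). Edges now: 4
Op 5: add_edge(G, E). Edges now: 5
Op 6: add_edge(F, B). Edges now: 6
Op 7: add_edge(D, B). Edges now: 7
Op 8: add_edge(G, A). Edges now: 8
Op 9: add_edge(D, F). Edges now: 9
Op 10: add_edge(E, A). Edges now: 10
Compute levels (Kahn BFS):
  sources (in-degree 0): C, D
  process C: level=0
    C->E: in-degree(E)=1, level(E)>=1
  process D: level=0
    D->B: in-degree(B)=2, level(B)>=1
    D->F: in-degree(F)=0, level(F)=1, enqueue
  process F: level=1
    F->A: in-degree(A)=2, level(A)>=2
    F->B: in-degree(B)=1, level(B)>=2
    F->G: in-degree(G)=0, level(G)=2, enqueue
  process G: level=2
    G->A: in-degree(A)=1, level(A)>=3
    G->E: in-degree(E)=0, level(E)=3, enqueue
  process E: level=3
    E->A: in-degree(A)=0, level(A)=4, enqueue
  process A: level=4
    A->B: in-degree(B)=0, level(B)=5, enqueue
  process B: level=5
All levels: A:4, B:5, C:0, D:0, E:3, F:1, G:2
max level = 5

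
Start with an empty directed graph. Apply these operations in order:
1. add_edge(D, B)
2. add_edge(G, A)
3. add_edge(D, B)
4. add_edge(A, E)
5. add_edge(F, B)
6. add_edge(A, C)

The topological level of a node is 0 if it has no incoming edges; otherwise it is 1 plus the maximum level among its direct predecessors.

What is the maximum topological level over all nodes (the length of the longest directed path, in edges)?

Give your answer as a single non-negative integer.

Answer: 2

Derivation:
Op 1: add_edge(D, B). Edges now: 1
Op 2: add_edge(G, A). Edges now: 2
Op 3: add_edge(D, B) (duplicate, no change). Edges now: 2
Op 4: add_edge(A, E). Edges now: 3
Op 5: add_edge(F, B). Edges now: 4
Op 6: add_edge(A, C). Edges now: 5
Compute levels (Kahn BFS):
  sources (in-degree 0): D, F, G
  process D: level=0
    D->B: in-degree(B)=1, level(B)>=1
  process F: level=0
    F->B: in-degree(B)=0, level(B)=1, enqueue
  process G: level=0
    G->A: in-degree(A)=0, level(A)=1, enqueue
  process B: level=1
  process A: level=1
    A->C: in-degree(C)=0, level(C)=2, enqueue
    A->E: in-degree(E)=0, level(E)=2, enqueue
  process C: level=2
  process E: level=2
All levels: A:1, B:1, C:2, D:0, E:2, F:0, G:0
max level = 2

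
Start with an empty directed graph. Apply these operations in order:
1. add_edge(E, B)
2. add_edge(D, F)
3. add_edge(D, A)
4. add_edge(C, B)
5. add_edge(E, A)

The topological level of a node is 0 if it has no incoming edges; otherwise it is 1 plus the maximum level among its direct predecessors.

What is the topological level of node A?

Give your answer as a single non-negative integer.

Answer: 1

Derivation:
Op 1: add_edge(E, B). Edges now: 1
Op 2: add_edge(D, F). Edges now: 2
Op 3: add_edge(D, A). Edges now: 3
Op 4: add_edge(C, B). Edges now: 4
Op 5: add_edge(E, A). Edges now: 5
Compute levels (Kahn BFS):
  sources (in-degree 0): C, D, E
  process C: level=0
    C->B: in-degree(B)=1, level(B)>=1
  process D: level=0
    D->A: in-degree(A)=1, level(A)>=1
    D->F: in-degree(F)=0, level(F)=1, enqueue
  process E: level=0
    E->A: in-degree(A)=0, level(A)=1, enqueue
    E->B: in-degree(B)=0, level(B)=1, enqueue
  process F: level=1
  process A: level=1
  process B: level=1
All levels: A:1, B:1, C:0, D:0, E:0, F:1
level(A) = 1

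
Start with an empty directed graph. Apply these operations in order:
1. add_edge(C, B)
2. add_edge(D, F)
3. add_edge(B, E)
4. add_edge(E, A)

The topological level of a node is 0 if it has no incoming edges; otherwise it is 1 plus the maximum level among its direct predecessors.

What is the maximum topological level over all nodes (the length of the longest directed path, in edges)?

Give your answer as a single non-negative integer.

Answer: 3

Derivation:
Op 1: add_edge(C, B). Edges now: 1
Op 2: add_edge(D, F). Edges now: 2
Op 3: add_edge(B, E). Edges now: 3
Op 4: add_edge(E, A). Edges now: 4
Compute levels (Kahn BFS):
  sources (in-degree 0): C, D
  process C: level=0
    C->B: in-degree(B)=0, level(B)=1, enqueue
  process D: level=0
    D->F: in-degree(F)=0, level(F)=1, enqueue
  process B: level=1
    B->E: in-degree(E)=0, level(E)=2, enqueue
  process F: level=1
  process E: level=2
    E->A: in-degree(A)=0, level(A)=3, enqueue
  process A: level=3
All levels: A:3, B:1, C:0, D:0, E:2, F:1
max level = 3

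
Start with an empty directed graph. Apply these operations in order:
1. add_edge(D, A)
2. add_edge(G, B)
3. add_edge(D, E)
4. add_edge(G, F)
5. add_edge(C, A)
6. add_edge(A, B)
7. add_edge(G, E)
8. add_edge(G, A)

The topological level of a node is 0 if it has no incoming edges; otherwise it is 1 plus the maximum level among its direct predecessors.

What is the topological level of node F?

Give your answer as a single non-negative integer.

Op 1: add_edge(D, A). Edges now: 1
Op 2: add_edge(G, B). Edges now: 2
Op 3: add_edge(D, E). Edges now: 3
Op 4: add_edge(G, F). Edges now: 4
Op 5: add_edge(C, A). Edges now: 5
Op 6: add_edge(A, B). Edges now: 6
Op 7: add_edge(G, E). Edges now: 7
Op 8: add_edge(G, A). Edges now: 8
Compute levels (Kahn BFS):
  sources (in-degree 0): C, D, G
  process C: level=0
    C->A: in-degree(A)=2, level(A)>=1
  process D: level=0
    D->A: in-degree(A)=1, level(A)>=1
    D->E: in-degree(E)=1, level(E)>=1
  process G: level=0
    G->A: in-degree(A)=0, level(A)=1, enqueue
    G->B: in-degree(B)=1, level(B)>=1
    G->E: in-degree(E)=0, level(E)=1, enqueue
    G->F: in-degree(F)=0, level(F)=1, enqueue
  process A: level=1
    A->B: in-degree(B)=0, level(B)=2, enqueue
  process E: level=1
  process F: level=1
  process B: level=2
All levels: A:1, B:2, C:0, D:0, E:1, F:1, G:0
level(F) = 1

Answer: 1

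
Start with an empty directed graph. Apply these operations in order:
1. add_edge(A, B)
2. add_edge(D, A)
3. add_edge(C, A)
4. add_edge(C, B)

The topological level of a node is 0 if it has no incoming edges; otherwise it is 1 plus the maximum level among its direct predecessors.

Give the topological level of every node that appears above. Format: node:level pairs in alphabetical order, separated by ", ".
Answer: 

Op 1: add_edge(A, B). Edges now: 1
Op 2: add_edge(D, A). Edges now: 2
Op 3: add_edge(C, A). Edges now: 3
Op 4: add_edge(C, B). Edges now: 4
Compute levels (Kahn BFS):
  sources (in-degree 0): C, D
  process C: level=0
    C->A: in-degree(A)=1, level(A)>=1
    C->B: in-degree(B)=1, level(B)>=1
  process D: level=0
    D->A: in-degree(A)=0, level(A)=1, enqueue
  process A: level=1
    A->B: in-degree(B)=0, level(B)=2, enqueue
  process B: level=2
All levels: A:1, B:2, C:0, D:0

Answer: A:1, B:2, C:0, D:0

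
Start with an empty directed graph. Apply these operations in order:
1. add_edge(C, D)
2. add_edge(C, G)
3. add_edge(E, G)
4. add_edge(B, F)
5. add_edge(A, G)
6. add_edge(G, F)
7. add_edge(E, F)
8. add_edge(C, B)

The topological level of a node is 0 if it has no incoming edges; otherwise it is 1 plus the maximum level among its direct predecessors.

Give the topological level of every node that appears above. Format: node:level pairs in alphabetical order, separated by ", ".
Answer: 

Answer: A:0, B:1, C:0, D:1, E:0, F:2, G:1

Derivation:
Op 1: add_edge(C, D). Edges now: 1
Op 2: add_edge(C, G). Edges now: 2
Op 3: add_edge(E, G). Edges now: 3
Op 4: add_edge(B, F). Edges now: 4
Op 5: add_edge(A, G). Edges now: 5
Op 6: add_edge(G, F). Edges now: 6
Op 7: add_edge(E, F). Edges now: 7
Op 8: add_edge(C, B). Edges now: 8
Compute levels (Kahn BFS):
  sources (in-degree 0): A, C, E
  process A: level=0
    A->G: in-degree(G)=2, level(G)>=1
  process C: level=0
    C->B: in-degree(B)=0, level(B)=1, enqueue
    C->D: in-degree(D)=0, level(D)=1, enqueue
    C->G: in-degree(G)=1, level(G)>=1
  process E: level=0
    E->F: in-degree(F)=2, level(F)>=1
    E->G: in-degree(G)=0, level(G)=1, enqueue
  process B: level=1
    B->F: in-degree(F)=1, level(F)>=2
  process D: level=1
  process G: level=1
    G->F: in-degree(F)=0, level(F)=2, enqueue
  process F: level=2
All levels: A:0, B:1, C:0, D:1, E:0, F:2, G:1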